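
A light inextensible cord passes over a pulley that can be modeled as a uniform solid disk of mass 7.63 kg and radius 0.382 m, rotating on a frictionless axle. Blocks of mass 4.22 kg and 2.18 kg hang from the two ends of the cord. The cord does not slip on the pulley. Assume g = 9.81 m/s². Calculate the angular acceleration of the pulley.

α ≈ 5.13 rad/s²

I = ½MR² = (1/2)(7.63)(0.382)² = 0.5567 kg·m².
Heavier block: m₁g − T₁ = m₁a. Lighter block: T₂ − m₂g = m₂a.
Pulley: (T₁ − T₂)R = Iα = I(a/R), so T₁ − T₂ = (I/R²)a = (1/2)M_p a = 3.815·a.
Adding the three: (m₁ − m₂)g = (m₁ + m₂ + 3.815)a, so a = (4.22 − 2.18)(9.81)/(4.22 + 2.18 + 3.815) = 1.959 m/s².
α = a/R = 1.959/0.382 = 5.129 rad/s².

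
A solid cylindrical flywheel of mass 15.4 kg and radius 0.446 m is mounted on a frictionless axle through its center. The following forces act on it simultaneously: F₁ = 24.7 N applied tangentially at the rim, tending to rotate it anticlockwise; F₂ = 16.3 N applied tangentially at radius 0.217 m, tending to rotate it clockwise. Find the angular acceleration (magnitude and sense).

I = ½MR² = (1/2)(15.4)(0.446)² = 1.532 kg·m².
Taking anticlockwise as positive: τ₁ = +(24.7)(0.446) = +11.02 N·m; τ₂ = −(16.3)(0.217) = −3.537 N·m.
Net torque τ = 7.479 N·m.
α = τ/I = 7.479/1.532 = 4.883 rad/s².

α ≈ 4.88 rad/s², anticlockwise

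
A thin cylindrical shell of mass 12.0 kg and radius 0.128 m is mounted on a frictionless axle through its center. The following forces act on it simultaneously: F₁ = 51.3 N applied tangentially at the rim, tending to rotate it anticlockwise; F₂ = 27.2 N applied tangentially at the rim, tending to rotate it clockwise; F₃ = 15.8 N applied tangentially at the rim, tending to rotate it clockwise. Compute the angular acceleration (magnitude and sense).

α ≈ 5.40 rad/s², anticlockwise

I = MR² = (12.0)(0.128)² = 0.1966 kg·m².
Taking anticlockwise as positive: τ₁ = +(51.3)(0.128) = +6.566 N·m; τ₂ = −(27.2)(0.128) = −3.482 N·m; τ₃ = −(15.8)(0.128) = −2.022 N·m.
Net torque τ = 1.062 N·m.
α = τ/I = 1.062/0.1966 = 5.404 rad/s².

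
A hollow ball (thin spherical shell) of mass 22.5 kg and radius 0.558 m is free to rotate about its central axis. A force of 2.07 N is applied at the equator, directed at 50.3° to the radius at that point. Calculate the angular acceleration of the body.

α ≈ 0.190 rad/s²

I = (2/3)MR² = (2/3)(22.5)(0.558)² = 4.670 kg·m².
Only the tangential component produces torque: τ = F R sinθ = (2.07)(0.558) sin 50.3° = 0.8887 N·m.
Newton's second law for rotation, τ = Iα, gives α = τ/I = 0.8887/4.670 = 0.1903 rad/s².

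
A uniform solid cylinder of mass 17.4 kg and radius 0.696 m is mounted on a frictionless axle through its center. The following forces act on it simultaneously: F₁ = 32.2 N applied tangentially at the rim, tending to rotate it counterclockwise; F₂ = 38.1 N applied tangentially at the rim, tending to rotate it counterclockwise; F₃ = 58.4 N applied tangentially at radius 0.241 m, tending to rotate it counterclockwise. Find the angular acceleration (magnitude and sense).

α ≈ 14.9 rad/s², counterclockwise

I = ½MR² = (1/2)(17.4)(0.696)² = 4.214 kg·m².
Taking counterclockwise as positive: τ₁ = +(32.2)(0.696) = +22.41 N·m; τ₂ = +(38.1)(0.696) = +26.52 N·m; τ₃ = +(58.4)(0.241) = +14.07 N·m.
Net torque τ = 63.00 N·m.
α = τ/I = 63.00/4.214 = 14.95 rad/s².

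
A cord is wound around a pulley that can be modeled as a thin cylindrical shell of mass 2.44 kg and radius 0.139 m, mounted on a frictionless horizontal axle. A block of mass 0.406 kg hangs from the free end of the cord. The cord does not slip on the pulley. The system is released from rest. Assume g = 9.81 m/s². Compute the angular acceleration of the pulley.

I = MR² = (2.44)(0.139)² = 0.04714 kg·m².
Block: mg − T = ma. Pulley: TR = Iα. No-slip: a = αR, so T = (I/R²)a = 2.440·a.
Then mg = (m + 2.440)a, so a = (0.406)(9.81)/(0.406 + 2.440) = 1.399 m/s².
α = a/R = 1.399/0.139 = 10.07 rad/s².

α ≈ 10.1 rad/s²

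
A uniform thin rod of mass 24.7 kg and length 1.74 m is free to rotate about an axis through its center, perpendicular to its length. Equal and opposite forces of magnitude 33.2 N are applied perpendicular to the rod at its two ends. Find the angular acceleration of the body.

I = (1/12)ML² = (1/12)(24.7)(1.74)² = 6.232 kg·m².
The couple gives τ = F·(L/2) + F·(L/2) = F L = (33.2)(1.74) = 57.77 N·m.
From τ = Iα: α = 57.77/6.232 = 9.270 rad/s².

α ≈ 9.27 rad/s²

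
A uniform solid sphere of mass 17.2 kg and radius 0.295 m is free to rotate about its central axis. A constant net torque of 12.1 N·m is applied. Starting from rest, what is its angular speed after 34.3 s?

ω ≈ 693 rad/s

I = (2/5)MR² = (2/5)(17.2)(0.295)² = 0.5987 kg·m².
α = τ/I = 12.1/0.5987 = 20.21 rad/s².
ω = ω₀ + αt = 0 + (20.21)(34.3) = 693.2 rad/s.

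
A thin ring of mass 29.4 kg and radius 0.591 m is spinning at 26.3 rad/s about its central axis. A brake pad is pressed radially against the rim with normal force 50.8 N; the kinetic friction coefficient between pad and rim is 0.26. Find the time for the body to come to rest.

I = MR² = (29.4)(0.591)² = 10.27 kg·m².
Friction force f = μN = (0.26)(50.8) = 13.21 N at the rim; torque magnitude τ = fR = 7.806 N·m, opposing ω.
|α| = τ/I = 7.806/10.27 = 0.7602 rad/s² (deceleration).
0 = ω₀ − |α|t ⇒ t = ω₀/|α| = 26.3/0.7602 = 34.60 s.

t ≈ 34.6 s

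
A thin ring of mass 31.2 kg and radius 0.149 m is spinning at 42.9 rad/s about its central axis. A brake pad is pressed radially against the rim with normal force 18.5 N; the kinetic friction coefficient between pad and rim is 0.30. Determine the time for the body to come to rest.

t ≈ 35.9 s

I = MR² = (31.2)(0.149)² = 0.6927 kg·m².
Friction force f = μN = (0.30)(18.5) = 5.550 N at the rim; torque magnitude τ = fR = 0.8269 N·m, opposing ω.
|α| = τ/I = 0.8269/0.6927 = 1.194 rad/s² (deceleration).
0 = ω₀ − |α|t ⇒ t = ω₀/|α| = 42.9/1.194 = 35.93 s.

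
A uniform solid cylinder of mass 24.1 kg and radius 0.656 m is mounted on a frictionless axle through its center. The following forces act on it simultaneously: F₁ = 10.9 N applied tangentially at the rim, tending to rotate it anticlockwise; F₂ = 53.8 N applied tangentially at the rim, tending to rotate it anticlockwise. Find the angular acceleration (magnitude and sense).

α ≈ 8.18 rad/s², anticlockwise

I = ½MR² = (1/2)(24.1)(0.656)² = 5.186 kg·m².
Taking anticlockwise as positive: τ₁ = +(10.9)(0.656) = +7.150 N·m; τ₂ = +(53.8)(0.656) = +35.29 N·m.
Net torque τ = 42.44 N·m.
α = τ/I = 42.44/5.186 = 8.185 rad/s².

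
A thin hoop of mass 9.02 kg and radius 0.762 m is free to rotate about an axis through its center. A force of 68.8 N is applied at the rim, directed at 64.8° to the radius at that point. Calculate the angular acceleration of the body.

α ≈ 9.06 rad/s²

I = MR² = (9.02)(0.762)² = 5.237 kg·m².
Only the tangential component produces torque: τ = F R sinθ = (68.8)(0.762) sin 64.8° = 47.44 N·m.
Newton's second law for rotation, τ = Iα, gives α = τ/I = 47.44/5.237 = 9.057 rad/s².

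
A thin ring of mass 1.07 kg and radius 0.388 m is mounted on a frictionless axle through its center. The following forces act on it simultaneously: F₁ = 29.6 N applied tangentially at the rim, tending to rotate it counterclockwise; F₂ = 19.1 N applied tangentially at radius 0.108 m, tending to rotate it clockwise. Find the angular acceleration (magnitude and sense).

I = MR² = (1.07)(0.388)² = 0.1611 kg·m².
Taking counterclockwise as positive: τ₁ = +(29.6)(0.388) = +11.48 N·m; τ₂ = −(19.1)(0.108) = −2.063 N·m.
Net torque τ = 9.422 N·m.
α = τ/I = 9.422/0.1611 = 58.49 rad/s².

α ≈ 58.5 rad/s², counterclockwise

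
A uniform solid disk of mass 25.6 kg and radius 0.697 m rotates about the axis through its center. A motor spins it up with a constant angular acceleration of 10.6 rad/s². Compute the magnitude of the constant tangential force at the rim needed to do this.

I = ½MR² = (1/2)(25.6)(0.697)² = 6.218 kg·m².
The required torque is τ = Iα = (6.218)(10.60) = 65.91 N·m.
A tangential force at the rim gives τ = FR, so F = τ/R = 65.91/0.697 = 94.57 N.

F ≈ 94.6 N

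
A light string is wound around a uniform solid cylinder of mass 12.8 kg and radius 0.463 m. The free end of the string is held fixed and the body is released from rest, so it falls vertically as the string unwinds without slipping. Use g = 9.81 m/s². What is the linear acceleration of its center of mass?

a ≈ 6.54 m/s²

Translation: Mg − T = Ma. Rotation about the center: TR = Iα with I = ½MR².
With a = αR: T = (I/R²)a = (1/2)M a, so Mg = (1 + 0.5000)Ma.
a = g/(1 + 0.5000) = 9.81/1.500 = 6.540 m/s².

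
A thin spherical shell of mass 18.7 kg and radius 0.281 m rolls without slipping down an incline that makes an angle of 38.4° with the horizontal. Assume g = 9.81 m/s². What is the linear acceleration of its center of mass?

Translation along the incline: Mg sinθ − f = Ma.
Rotation about the center: fR = Iα with I = (2/3)MR². No-slip gives a = αR, so f = (I/R²)a = (2/3)M a.
Substituting: Mg sinθ = (1 + 0.6667)Ma, so a = g sinθ/(1 + 0.6667) = (9.81) sin 38.4° / 1.667 = 3.656 m/s².

a ≈ 3.66 m/s²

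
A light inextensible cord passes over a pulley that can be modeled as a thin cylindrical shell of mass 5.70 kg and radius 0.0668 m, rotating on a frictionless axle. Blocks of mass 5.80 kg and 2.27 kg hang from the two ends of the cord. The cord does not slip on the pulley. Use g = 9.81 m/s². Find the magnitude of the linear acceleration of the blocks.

a ≈ 2.51 m/s²

I = MR² = (5.70)(0.0668)² = 0.02543 kg·m².
Heavier block: m₁g − T₁ = m₁a. Lighter block: T₂ − m₂g = m₂a.
Pulley: (T₁ − T₂)R = Iα = I(a/R), so T₁ − T₂ = (I/R²)a = 1·M_p a = 5.700·a.
Adding the three: (m₁ − m₂)g = (m₁ + m₂ + 5.700)a, so a = (5.80 − 2.27)(9.81)/(5.80 + 2.27 + 5.700) = 2.515 m/s².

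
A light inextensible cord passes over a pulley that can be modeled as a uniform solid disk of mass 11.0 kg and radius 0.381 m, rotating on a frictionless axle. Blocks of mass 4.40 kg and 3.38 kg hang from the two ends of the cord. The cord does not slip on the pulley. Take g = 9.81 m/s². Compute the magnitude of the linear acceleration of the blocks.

a ≈ 0.753 m/s²

I = ½MR² = (1/2)(11.0)(0.381)² = 0.7984 kg·m².
Heavier block: m₁g − T₁ = m₁a. Lighter block: T₂ − m₂g = m₂a.
Pulley: (T₁ − T₂)R = Iα = I(a/R), so T₁ − T₂ = (I/R²)a = (1/2)M_p a = 5.500·a.
Adding the three: (m₁ − m₂)g = (m₁ + m₂ + 5.500)a, so a = (4.40 − 3.38)(9.81)/(4.40 + 3.38 + 5.500) = 0.7535 m/s².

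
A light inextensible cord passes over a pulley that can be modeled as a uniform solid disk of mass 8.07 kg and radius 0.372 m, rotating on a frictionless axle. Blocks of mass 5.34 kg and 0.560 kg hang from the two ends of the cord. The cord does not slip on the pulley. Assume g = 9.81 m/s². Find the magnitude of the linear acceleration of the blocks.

a ≈ 4.72 m/s²

I = ½MR² = (1/2)(8.07)(0.372)² = 0.5584 kg·m².
Heavier block: m₁g − T₁ = m₁a. Lighter block: T₂ − m₂g = m₂a.
Pulley: (T₁ − T₂)R = Iα = I(a/R), so T₁ − T₂ = (I/R²)a = (1/2)M_p a = 4.035·a.
Adding the three: (m₁ − m₂)g = (m₁ + m₂ + 4.035)a, so a = (5.34 − 0.560)(9.81)/(5.34 + 0.560 + 4.035) = 4.720 m/s².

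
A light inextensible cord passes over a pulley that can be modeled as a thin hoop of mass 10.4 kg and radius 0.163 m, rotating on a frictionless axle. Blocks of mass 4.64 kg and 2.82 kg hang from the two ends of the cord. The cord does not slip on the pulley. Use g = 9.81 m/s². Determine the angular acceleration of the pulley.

I = MR² = (10.4)(0.163)² = 0.2763 kg·m².
Heavier block: m₁g − T₁ = m₁a. Lighter block: T₂ − m₂g = m₂a.
Pulley: (T₁ − T₂)R = Iα = I(a/R), so T₁ − T₂ = (I/R²)a = 1·M_p a = 10.40·a.
Adding the three: (m₁ − m₂)g = (m₁ + m₂ + 10.40)a, so a = (4.64 − 2.82)(9.81)/(4.64 + 2.82 + 10.40) = 0.9997 m/s².
α = a/R = 0.9997/0.163 = 6.133 rad/s².

α ≈ 6.13 rad/s²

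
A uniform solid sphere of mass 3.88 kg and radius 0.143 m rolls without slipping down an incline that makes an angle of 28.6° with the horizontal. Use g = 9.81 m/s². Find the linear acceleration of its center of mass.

Translation along the incline: Mg sinθ − f = Ma.
Rotation about the center: fR = Iα with I = (2/5)MR². No-slip gives a = αR, so f = (I/R²)a = (2/5)M a.
Substituting: Mg sinθ = (1 + 0.4000)Ma, so a = g sinθ/(1 + 0.4000) = (9.81) sin 28.6° / 1.400 = 3.354 m/s².

a ≈ 3.35 m/s²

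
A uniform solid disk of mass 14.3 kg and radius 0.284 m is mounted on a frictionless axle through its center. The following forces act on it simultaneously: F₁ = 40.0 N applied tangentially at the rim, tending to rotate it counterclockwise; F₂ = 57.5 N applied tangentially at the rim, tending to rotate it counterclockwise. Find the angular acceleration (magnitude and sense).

I = ½MR² = (1/2)(14.3)(0.284)² = 0.5767 kg·m².
Taking counterclockwise as positive: τ₁ = +(40.0)(0.284) = +11.36 N·m; τ₂ = +(57.5)(0.284) = +16.33 N·m.
Net torque τ = 27.69 N·m.
α = τ/I = 27.69/0.5767 = 48.02 rad/s².

α ≈ 48.0 rad/s², counterclockwise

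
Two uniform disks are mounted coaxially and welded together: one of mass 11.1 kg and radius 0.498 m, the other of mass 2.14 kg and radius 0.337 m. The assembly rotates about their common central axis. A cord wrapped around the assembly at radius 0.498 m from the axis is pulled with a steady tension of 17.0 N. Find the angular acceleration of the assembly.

α ≈ 5.65 rad/s²

I = ½M₁R₁² + ½M₂R₂² = ½(11.1)(0.498)² + ½(2.14)(0.337)² = 1.498 kg·m².
τ = F r = (17.0)(0.498) = 8.466 N·m.
α = τ/I = 8.466/1.498 = 5.652 rad/s².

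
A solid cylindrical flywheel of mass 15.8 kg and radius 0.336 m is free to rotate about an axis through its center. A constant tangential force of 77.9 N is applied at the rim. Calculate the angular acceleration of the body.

I = ½MR² = (1/2)(15.8)(0.336)² = 0.8919 kg·m².
τ = F R = (77.9)(0.336) = 26.17 N·m.
Newton's second law for rotation, τ = Iα, gives α = τ/I = 26.17/0.8919 = 29.35 rad/s².

α ≈ 29.3 rad/s²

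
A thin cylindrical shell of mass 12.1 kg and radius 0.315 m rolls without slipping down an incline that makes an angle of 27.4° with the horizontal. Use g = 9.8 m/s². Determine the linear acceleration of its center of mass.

a ≈ 2.25 m/s²

Translation along the incline: Mg sinθ − f = Ma.
Rotation about the center: fR = Iα with I = MR². No-slip gives a = αR, so f = (I/R²)a = M a.
Substituting: Mg sinθ = (1 + 1.000)Ma, so a = g sinθ/(1 + 1.000) = (9.8) sin 27.4° / 2.000 = 2.255 m/s².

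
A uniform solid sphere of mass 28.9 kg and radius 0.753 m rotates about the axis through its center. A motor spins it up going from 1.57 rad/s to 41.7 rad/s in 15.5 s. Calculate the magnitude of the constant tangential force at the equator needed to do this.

F ≈ 22.5 N

I = (2/5)MR² = (2/5)(28.9)(0.753)² = 6.555 kg·m².
α = Δω/Δt = (41.7 − 1.57)/15.5 = 2.589 rad/s².
The required torque is τ = Iα = (6.555)(2.589) = 16.97 N·m.
A tangential force at the equator gives τ = FR, so F = τ/R = 16.97/0.753 = 22.54 N.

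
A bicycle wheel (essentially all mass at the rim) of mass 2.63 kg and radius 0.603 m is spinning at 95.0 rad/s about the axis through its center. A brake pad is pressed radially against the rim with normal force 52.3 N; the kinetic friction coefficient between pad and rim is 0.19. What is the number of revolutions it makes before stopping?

≈ 115 revolutions

I = MR² = (2.63)(0.603)² = 0.9563 kg·m².
Friction force f = μN = (0.19)(52.3) = 9.937 N at the rim; torque magnitude τ = fR = 5.992 N·m, opposing ω.
|α| = τ/I = 5.992/0.9563 = 6.266 rad/s² (deceleration).
ω² = ω₀² − 2|α|θ with ω = 0 ⇒ θ = ω₀²/(2|α|) = 720.2 rad = 114.6 rev.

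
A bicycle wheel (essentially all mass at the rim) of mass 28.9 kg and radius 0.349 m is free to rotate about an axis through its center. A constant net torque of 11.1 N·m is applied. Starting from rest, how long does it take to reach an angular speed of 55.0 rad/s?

I = MR² = (28.9)(0.349)² = 3.520 kg·m².
α = τ/I = 11.1/3.520 = 3.153 rad/s².
ω = αt ⇒ t = ω/α = 55.0/3.153 = 17.44 s.

t ≈ 17.4 s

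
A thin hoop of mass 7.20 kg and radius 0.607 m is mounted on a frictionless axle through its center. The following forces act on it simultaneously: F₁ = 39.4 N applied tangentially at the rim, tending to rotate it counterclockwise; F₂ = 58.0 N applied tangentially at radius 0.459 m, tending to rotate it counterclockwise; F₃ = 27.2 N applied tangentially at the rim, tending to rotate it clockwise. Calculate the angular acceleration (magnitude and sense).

I = MR² = (7.20)(0.607)² = 2.653 kg·m².
Taking counterclockwise as positive: τ₁ = +(39.4)(0.607) = +23.92 N·m; τ₂ = +(58.0)(0.459) = +26.62 N·m; τ₃ = −(27.2)(0.607) = −16.51 N·m.
Net torque τ = 34.03 N·m.
α = τ/I = 34.03/2.653 = 12.83 rad/s².

α ≈ 12.8 rad/s², counterclockwise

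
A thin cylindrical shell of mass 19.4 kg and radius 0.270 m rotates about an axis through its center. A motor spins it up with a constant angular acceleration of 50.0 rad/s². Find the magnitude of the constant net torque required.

τ ≈ 70.7 N·m

I = MR² = (19.4)(0.270)² = 1.414 kg·m².
τ = Iα = (1.414)(50.00) = 70.71 N·m.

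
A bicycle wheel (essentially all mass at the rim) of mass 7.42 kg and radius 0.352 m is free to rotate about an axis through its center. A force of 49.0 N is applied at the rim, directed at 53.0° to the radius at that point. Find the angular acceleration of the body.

I = MR² = (7.42)(0.352)² = 0.9194 kg·m².
Only the tangential component produces torque: τ = F R sinθ = (49.0)(0.352) sin 53.0° = 13.77 N·m.
Newton's second law for rotation, τ = Iα, gives α = τ/I = 13.77/0.9194 = 14.98 rad/s².

α ≈ 15.0 rad/s²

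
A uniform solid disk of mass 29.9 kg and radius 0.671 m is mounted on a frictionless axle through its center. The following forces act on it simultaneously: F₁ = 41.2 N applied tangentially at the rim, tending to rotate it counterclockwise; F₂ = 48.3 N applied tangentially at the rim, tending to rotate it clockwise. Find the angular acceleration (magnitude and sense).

α ≈ 0.708 rad/s², clockwise

I = ½MR² = (1/2)(29.9)(0.671)² = 6.731 kg·m².
Taking counterclockwise as positive: τ₁ = +(41.2)(0.671) = +27.65 N·m; τ₂ = −(48.3)(0.671) = −32.41 N·m.
Net torque τ = -4.764 N·m.
α = τ/I = -4.764/6.731 = -0.7078 rad/s².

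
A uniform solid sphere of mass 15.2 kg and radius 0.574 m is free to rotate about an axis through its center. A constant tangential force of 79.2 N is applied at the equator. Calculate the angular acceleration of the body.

α ≈ 22.7 rad/s²

I = (2/5)MR² = (2/5)(15.2)(0.574)² = 2.003 kg·m².
τ = F R = (79.2)(0.574) = 45.46 N·m.
Newton's second law for rotation, τ = Iα, gives α = τ/I = 45.46/2.003 = 22.69 rad/s².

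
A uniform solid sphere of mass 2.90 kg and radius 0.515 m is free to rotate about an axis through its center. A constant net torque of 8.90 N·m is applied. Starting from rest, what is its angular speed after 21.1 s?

I = (2/5)MR² = (2/5)(2.90)(0.515)² = 0.3077 kg·m².
α = τ/I = 8.90/0.3077 = 28.93 rad/s².
ω = ω₀ + αt = 0 + (28.93)(21.1) = 610.4 rad/s.

ω ≈ 610 rad/s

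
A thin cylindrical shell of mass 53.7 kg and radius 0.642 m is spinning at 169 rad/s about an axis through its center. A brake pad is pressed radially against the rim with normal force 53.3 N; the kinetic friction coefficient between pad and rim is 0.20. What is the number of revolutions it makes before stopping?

I = MR² = (53.7)(0.642)² = 22.13 kg·m².
Friction force f = μN = (0.20)(53.3) = 10.66 N at the rim; torque magnitude τ = fR = 6.844 N·m, opposing ω.
|α| = τ/I = 6.844/22.13 = 0.3092 rad/s² (deceleration).
ω² = ω₀² − 2|α|θ with ω = 0 ⇒ θ = ω₀²/(2|α|) = 46180 rad = 7350 rev.

≈ 7350 revolutions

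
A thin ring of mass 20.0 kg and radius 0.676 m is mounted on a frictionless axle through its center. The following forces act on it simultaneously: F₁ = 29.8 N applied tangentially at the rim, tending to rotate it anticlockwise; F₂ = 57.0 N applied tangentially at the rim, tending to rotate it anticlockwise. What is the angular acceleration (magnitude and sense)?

I = MR² = (20.0)(0.676)² = 9.140 kg·m².
Taking anticlockwise as positive: τ₁ = +(29.8)(0.676) = +20.14 N·m; τ₂ = +(57.0)(0.676) = +38.53 N·m.
Net torque τ = 58.68 N·m.
α = τ/I = 58.68/9.140 = 6.420 rad/s².

α ≈ 6.42 rad/s², anticlockwise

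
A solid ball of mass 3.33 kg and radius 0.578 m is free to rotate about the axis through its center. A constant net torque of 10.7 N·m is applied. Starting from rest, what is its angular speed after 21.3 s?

I = (2/5)MR² = (2/5)(3.33)(0.578)² = 0.4450 kg·m².
α = τ/I = 10.7/0.4450 = 24.04 rad/s².
ω = ω₀ + αt = 0 + (24.04)(21.3) = 512.2 rad/s.

ω ≈ 512 rad/s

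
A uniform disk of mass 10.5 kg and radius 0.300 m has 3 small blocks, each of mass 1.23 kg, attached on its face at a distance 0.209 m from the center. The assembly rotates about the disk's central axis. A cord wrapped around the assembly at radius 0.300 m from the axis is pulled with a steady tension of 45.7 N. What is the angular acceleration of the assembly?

α ≈ 21.6 rad/s²

I_disk = ½MR² = ½(10.5)(0.300)² = 0.4725 kg·m².
I_blocks = 3·m·r² = 3(1.23)(0.209)² = 0.1612 kg·m².
Total I = 0.6337 kg·m².
τ = F r = (45.7)(0.300) = 13.71 N·m.
α = τ/I = 13.71/0.6337 = 21.64 rad/s².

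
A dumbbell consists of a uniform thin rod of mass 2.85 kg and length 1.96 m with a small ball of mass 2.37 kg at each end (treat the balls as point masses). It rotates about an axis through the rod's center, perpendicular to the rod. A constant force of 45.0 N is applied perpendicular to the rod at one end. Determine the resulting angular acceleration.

I_rod = (1/12)ML² = (1/12)(2.85)(1.96)² = 0.9124 kg·m².
I_balls = 2·m·(L/2)² = 2(2.37)(0.9800)² = 4.552 kg·m².
Total I = 5.465 kg·m².
τ = F·(L/2) = (45.0)(0.980) = 44.10 N·m.
α = τ/I = 44.10/5.465 = 8.070 rad/s².

α ≈ 8.07 rad/s²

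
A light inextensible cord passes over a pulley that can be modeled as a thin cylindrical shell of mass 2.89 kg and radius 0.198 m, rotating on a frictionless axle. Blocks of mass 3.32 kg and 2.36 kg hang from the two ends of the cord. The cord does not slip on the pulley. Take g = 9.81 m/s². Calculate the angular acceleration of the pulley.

I = MR² = (2.89)(0.198)² = 0.1133 kg·m².
Heavier block: m₁g − T₁ = m₁a. Lighter block: T₂ − m₂g = m₂a.
Pulley: (T₁ − T₂)R = Iα = I(a/R), so T₁ − T₂ = (I/R²)a = 1·M_p a = 2.890·a.
Adding the three: (m₁ − m₂)g = (m₁ + m₂ + 2.890)a, so a = (3.32 − 2.36)(9.81)/(3.32 + 2.36 + 2.890) = 1.099 m/s².
α = a/R = 1.099/0.198 = 5.550 rad/s².

α ≈ 5.55 rad/s²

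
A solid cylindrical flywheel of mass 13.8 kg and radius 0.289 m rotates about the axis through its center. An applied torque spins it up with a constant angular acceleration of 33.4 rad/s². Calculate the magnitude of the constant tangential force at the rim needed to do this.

F ≈ 66.6 N

I = ½MR² = (1/2)(13.8)(0.289)² = 0.5763 kg·m².
The required torque is τ = Iα = (0.5763)(33.40) = 19.25 N·m.
A tangential force at the rim gives τ = FR, so F = τ/R = 19.25/0.289 = 66.60 N.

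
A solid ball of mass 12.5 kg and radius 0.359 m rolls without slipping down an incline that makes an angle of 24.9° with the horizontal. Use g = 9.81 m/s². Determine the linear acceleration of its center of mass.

Translation along the incline: Mg sinθ − f = Ma.
Rotation about the center: fR = Iα with I = (2/5)MR². No-slip gives a = αR, so f = (I/R²)a = (2/5)M a.
Substituting: Mg sinθ = (1 + 0.4000)Ma, so a = g sinθ/(1 + 0.4000) = (9.81) sin 24.9° / 1.400 = 2.950 m/s².

a ≈ 2.95 m/s²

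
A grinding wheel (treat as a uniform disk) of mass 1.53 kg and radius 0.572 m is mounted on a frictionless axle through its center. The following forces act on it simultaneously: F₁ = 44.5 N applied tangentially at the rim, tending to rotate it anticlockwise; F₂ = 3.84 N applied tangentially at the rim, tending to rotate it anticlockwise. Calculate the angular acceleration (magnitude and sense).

I = ½MR² = (1/2)(1.53)(0.572)² = 0.2503 kg·m².
Taking anticlockwise as positive: τ₁ = +(44.5)(0.572) = +25.45 N·m; τ₂ = +(3.84)(0.572) = +2.196 N·m.
Net torque τ = 27.65 N·m.
α = τ/I = 27.65/0.2503 = 110.5 rad/s².

α ≈ 110 rad/s², anticlockwise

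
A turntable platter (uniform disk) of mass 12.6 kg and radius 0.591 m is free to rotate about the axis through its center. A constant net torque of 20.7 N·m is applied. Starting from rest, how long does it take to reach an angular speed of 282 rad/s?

t ≈ 30.0 s

I = ½MR² = (1/2)(12.6)(0.591)² = 2.200 kg·m².
α = τ/I = 20.7/2.200 = 9.407 rad/s².
ω = αt ⇒ t = ω/α = 282/9.407 = 29.98 s.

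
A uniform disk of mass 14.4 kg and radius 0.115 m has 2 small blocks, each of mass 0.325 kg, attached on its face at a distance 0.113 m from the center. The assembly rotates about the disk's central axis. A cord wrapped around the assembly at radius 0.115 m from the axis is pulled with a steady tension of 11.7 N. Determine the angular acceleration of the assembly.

I_disk = ½MR² = ½(14.4)(0.115)² = 0.09522 kg·m².
I_blocks = 2·m·r² = 2(0.325)(0.113)² = 0.008300 kg·m².
Total I = 0.1035 kg·m².
τ = F r = (11.7)(0.115) = 1.345 N·m.
α = τ/I = 1.345/0.1035 = 13.00 rad/s².

α ≈ 13.0 rad/s²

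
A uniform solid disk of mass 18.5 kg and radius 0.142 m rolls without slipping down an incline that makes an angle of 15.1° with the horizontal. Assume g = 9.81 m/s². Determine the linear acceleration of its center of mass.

Translation along the incline: Mg sinθ − f = Ma.
Rotation about the center: fR = Iα with I = ½MR². No-slip gives a = αR, so f = (I/R²)a = (1/2)M a.
Substituting: Mg sinθ = (1 + 0.5000)Ma, so a = g sinθ/(1 + 0.5000) = (9.81) sin 15.1° / 1.500 = 1.704 m/s².

a ≈ 1.70 m/s²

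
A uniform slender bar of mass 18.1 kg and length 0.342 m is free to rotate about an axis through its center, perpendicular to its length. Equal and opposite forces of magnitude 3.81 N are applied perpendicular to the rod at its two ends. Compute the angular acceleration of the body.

α ≈ 7.39 rad/s²

I = (1/12)ML² = (1/12)(18.1)(0.342)² = 0.1764 kg·m².
The couple gives τ = F·(L/2) + F·(L/2) = F L = (3.81)(0.342) = 1.303 N·m.
From τ = Iα: α = 1.303/0.1764 = 7.386 rad/s².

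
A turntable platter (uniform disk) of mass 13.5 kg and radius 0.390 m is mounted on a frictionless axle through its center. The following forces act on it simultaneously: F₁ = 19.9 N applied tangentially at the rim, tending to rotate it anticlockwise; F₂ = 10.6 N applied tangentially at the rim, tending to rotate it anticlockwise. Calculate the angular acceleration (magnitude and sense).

I = ½MR² = (1/2)(13.5)(0.390)² = 1.027 kg·m².
Taking anticlockwise as positive: τ₁ = +(19.9)(0.390) = +7.761 N·m; τ₂ = +(10.6)(0.390) = +4.134 N·m.
Net torque τ = 11.89 N·m.
α = τ/I = 11.89/1.027 = 11.59 rad/s².

α ≈ 11.6 rad/s², anticlockwise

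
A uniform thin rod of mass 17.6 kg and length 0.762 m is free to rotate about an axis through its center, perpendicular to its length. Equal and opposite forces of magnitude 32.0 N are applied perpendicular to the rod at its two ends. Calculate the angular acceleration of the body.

α ≈ 28.6 rad/s²

I = (1/12)ML² = (1/12)(17.6)(0.762)² = 0.8516 kg·m².
The couple gives τ = F·(L/2) + F·(L/2) = F L = (32.0)(0.762) = 24.38 N·m.
From τ = Iα: α = 24.38/0.8516 = 28.63 rad/s².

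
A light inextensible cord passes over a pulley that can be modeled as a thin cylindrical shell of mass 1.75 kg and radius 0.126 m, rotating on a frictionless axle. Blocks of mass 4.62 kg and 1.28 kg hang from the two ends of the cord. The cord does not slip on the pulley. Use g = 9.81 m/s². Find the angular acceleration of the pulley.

α ≈ 34.0 rad/s²

I = MR² = (1.75)(0.126)² = 0.02778 kg·m².
Heavier block: m₁g − T₁ = m₁a. Lighter block: T₂ − m₂g = m₂a.
Pulley: (T₁ − T₂)R = Iα = I(a/R), so T₁ − T₂ = (I/R²)a = 1·M_p a = 1.750·a.
Adding the three: (m₁ − m₂)g = (m₁ + m₂ + 1.750)a, so a = (4.62 − 1.28)(9.81)/(4.62 + 1.28 + 1.750) = 4.283 m/s².
α = a/R = 4.283/0.126 = 33.99 rad/s².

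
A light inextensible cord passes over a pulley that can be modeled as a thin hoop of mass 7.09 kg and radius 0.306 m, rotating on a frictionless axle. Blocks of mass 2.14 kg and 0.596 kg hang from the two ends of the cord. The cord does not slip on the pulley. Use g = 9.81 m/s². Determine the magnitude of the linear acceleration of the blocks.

a ≈ 1.54 m/s²

I = MR² = (7.09)(0.306)² = 0.6639 kg·m².
Heavier block: m₁g − T₁ = m₁a. Lighter block: T₂ − m₂g = m₂a.
Pulley: (T₁ − T₂)R = Iα = I(a/R), so T₁ − T₂ = (I/R²)a = 1·M_p a = 7.090·a.
Adding the three: (m₁ − m₂)g = (m₁ + m₂ + 7.090)a, so a = (2.14 − 0.596)(9.81)/(2.14 + 0.596 + 7.090) = 1.541 m/s².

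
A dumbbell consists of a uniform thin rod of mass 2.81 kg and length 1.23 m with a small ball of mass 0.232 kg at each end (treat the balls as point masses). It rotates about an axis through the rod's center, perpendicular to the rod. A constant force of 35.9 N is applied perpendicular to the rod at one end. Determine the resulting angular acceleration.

α ≈ 41.7 rad/s²

I_rod = (1/12)ML² = (1/12)(2.81)(1.23)² = 0.3543 kg·m².
I_balls = 2·m·(L/2)² = 2(0.232)(0.6150)² = 0.1755 kg·m².
Total I = 0.5298 kg·m².
τ = F·(L/2) = (35.9)(0.615) = 22.08 N·m.
α = τ/I = 22.08/0.5298 = 41.68 rad/s².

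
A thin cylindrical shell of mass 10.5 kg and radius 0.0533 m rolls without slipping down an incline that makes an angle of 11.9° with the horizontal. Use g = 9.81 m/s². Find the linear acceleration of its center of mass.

a ≈ 1.01 m/s²

Translation along the incline: Mg sinθ − f = Ma.
Rotation about the center: fR = Iα with I = MR². No-slip gives a = αR, so f = (I/R²)a = M a.
Substituting: Mg sinθ = (1 + 1.000)Ma, so a = g sinθ/(1 + 1.000) = (9.81) sin 11.9° / 2.000 = 1.011 m/s².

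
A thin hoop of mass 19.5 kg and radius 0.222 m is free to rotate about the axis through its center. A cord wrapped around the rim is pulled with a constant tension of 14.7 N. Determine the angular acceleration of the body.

α ≈ 3.40 rad/s²

I = MR² = (19.5)(0.222)² = 0.9610 kg·m².
τ = F R = (14.7)(0.222) = 3.263 N·m.
Newton's second law for rotation, τ = Iα, gives α = τ/I = 3.263/0.9610 = 3.396 rad/s².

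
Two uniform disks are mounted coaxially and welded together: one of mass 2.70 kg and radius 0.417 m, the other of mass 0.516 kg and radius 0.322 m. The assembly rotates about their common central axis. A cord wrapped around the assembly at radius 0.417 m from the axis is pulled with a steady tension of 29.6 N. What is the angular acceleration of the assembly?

I = ½M₁R₁² + ½M₂R₂² = ½(2.70)(0.417)² + ½(0.516)(0.322)² = 0.2615 kg·m².
τ = F r = (29.6)(0.417) = 12.34 N·m.
α = τ/I = 12.34/0.2615 = 47.20 rad/s².

α ≈ 47.2 rad/s²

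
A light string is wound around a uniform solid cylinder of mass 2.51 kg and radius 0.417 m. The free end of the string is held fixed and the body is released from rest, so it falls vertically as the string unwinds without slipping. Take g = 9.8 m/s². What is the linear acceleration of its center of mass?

Translation: Mg − T = Ma. Rotation about the center: TR = Iα with I = ½MR².
With a = αR: T = (I/R²)a = (1/2)M a, so Mg = (1 + 0.5000)Ma.
a = g/(1 + 0.5000) = 9.8/1.500 = 6.533 m/s².

a ≈ 6.53 m/s²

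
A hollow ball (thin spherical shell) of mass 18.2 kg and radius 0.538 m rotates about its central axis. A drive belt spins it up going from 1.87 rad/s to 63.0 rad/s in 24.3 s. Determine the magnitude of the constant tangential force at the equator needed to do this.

I = (2/3)MR² = (2/3)(18.2)(0.538)² = 3.512 kg·m².
α = Δω/Δt = (63.0 − 1.87)/24.3 = 2.516 rad/s².
The required torque is τ = Iα = (3.512)(2.516) = 8.835 N·m.
A tangential force at the equator gives τ = FR, so F = τ/R = 8.835/0.538 = 16.42 N.

F ≈ 16.4 N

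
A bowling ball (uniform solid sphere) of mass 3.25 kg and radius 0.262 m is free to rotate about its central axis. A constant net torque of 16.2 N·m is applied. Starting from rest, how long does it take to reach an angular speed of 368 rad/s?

I = (2/5)MR² = (2/5)(3.25)(0.262)² = 0.08924 kg·m².
α = τ/I = 16.2/0.08924 = 181.5 rad/s².
ω = αt ⇒ t = ω/α = 368/181.5 = 2.027 s.

t ≈ 2.03 s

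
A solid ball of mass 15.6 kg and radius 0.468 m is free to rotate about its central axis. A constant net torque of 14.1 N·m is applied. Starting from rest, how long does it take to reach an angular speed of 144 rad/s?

t ≈ 14.0 s

I = (2/5)MR² = (2/5)(15.6)(0.468)² = 1.367 kg·m².
α = τ/I = 14.1/1.367 = 10.32 rad/s².
ω = αt ⇒ t = ω/α = 144/10.32 = 13.96 s.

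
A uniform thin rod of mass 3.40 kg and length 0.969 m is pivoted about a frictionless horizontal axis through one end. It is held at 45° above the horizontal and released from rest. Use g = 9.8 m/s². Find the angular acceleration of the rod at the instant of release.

About the pivot, I = (1/3)ML² = (1/3)(3.40)(0.969)² = 1.064 kg·m².
The weight acts at the center, a distance L/2 = 0.4845 m from the pivot; τ = Mg(L/2) cos 45° = 11.42 N·m.
α = τ/I = 11.42/1.064 = 10.73 rad/s².

α ≈ 10.7 rad/s²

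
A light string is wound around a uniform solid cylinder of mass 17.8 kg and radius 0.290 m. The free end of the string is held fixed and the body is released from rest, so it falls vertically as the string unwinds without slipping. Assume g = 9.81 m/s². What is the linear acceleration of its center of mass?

a ≈ 6.54 m/s²

Translation: Mg − T = Ma. Rotation about the center: TR = Iα with I = ½MR².
With a = αR: T = (I/R²)a = (1/2)M a, so Mg = (1 + 0.5000)Ma.
a = g/(1 + 0.5000) = 9.81/1.500 = 6.540 m/s².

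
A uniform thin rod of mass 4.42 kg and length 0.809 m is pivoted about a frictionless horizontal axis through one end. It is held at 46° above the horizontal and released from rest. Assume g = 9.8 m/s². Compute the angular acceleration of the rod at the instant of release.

About the pivot, I = (1/3)ML² = (1/3)(4.42)(0.809)² = 0.9643 kg·m².
The weight acts at the center, a distance L/2 = 0.4045 m from the pivot; τ = Mg(L/2) cos 46° = 12.17 N·m.
α = τ/I = 12.17/0.9643 = 12.62 rad/s².

α ≈ 12.6 rad/s²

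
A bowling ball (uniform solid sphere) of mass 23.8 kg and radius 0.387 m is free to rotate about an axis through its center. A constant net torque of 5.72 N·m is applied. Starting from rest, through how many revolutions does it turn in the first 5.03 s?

≈ 8.08 revolutions

I = (2/5)MR² = (2/5)(23.8)(0.387)² = 1.426 kg·m².
α = τ/I = 5.72/1.426 = 4.012 rad/s².
θ = ½αt² = ½(4.012)(5.03)² = 50.75 rad.
Revolutions = θ/(2π) = 8.077.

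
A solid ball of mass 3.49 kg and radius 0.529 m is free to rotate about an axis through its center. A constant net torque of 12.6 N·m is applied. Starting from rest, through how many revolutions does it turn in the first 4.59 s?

I = (2/5)MR² = (2/5)(3.49)(0.529)² = 0.3907 kg·m².
α = τ/I = 12.6/0.3907 = 32.25 rad/s².
θ = ½αt² = ½(32.25)(4.59)² = 339.8 rad.
Revolutions = θ/(2π) = 54.07.

≈ 54.1 revolutions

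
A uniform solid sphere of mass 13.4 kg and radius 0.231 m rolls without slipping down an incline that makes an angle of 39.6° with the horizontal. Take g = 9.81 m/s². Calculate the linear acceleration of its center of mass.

a ≈ 4.47 m/s²

Translation along the incline: Mg sinθ − f = Ma.
Rotation about the center: fR = Iα with I = (2/5)MR². No-slip gives a = αR, so f = (I/R²)a = (2/5)M a.
Substituting: Mg sinθ = (1 + 0.4000)Ma, so a = g sinθ/(1 + 0.4000) = (9.81) sin 39.6° / 1.400 = 4.467 m/s².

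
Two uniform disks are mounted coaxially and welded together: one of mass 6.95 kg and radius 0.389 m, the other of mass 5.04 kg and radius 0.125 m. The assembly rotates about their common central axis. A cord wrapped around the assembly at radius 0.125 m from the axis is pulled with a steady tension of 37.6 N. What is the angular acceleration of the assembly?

α ≈ 8.32 rad/s²

I = ½M₁R₁² + ½M₂R₂² = ½(6.95)(0.389)² + ½(5.04)(0.125)² = 0.5652 kg·m².
τ = F r = (37.6)(0.125) = 4.700 N·m.
α = τ/I = 4.700/0.5652 = 8.315 rad/s².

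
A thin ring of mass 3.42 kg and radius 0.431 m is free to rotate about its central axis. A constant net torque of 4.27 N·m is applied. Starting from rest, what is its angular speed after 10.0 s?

I = MR² = (3.42)(0.431)² = 0.6353 kg·m².
α = τ/I = 4.27/0.6353 = 6.721 rad/s².
ω = ω₀ + αt = 0 + (6.721)(10.0) = 67.21 rad/s.

ω ≈ 67.2 rad/s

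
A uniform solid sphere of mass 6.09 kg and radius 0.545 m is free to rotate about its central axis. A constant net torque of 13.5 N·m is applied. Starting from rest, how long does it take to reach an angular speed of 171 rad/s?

I = (2/5)MR² = (2/5)(6.09)(0.545)² = 0.7236 kg·m².
α = τ/I = 13.5/0.7236 = 18.66 rad/s².
ω = αt ⇒ t = ω/α = 171/18.66 = 9.165 s.

t ≈ 9.17 s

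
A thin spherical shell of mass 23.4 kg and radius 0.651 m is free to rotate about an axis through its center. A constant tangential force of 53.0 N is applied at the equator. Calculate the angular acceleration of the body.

I = (2/3)MR² = (2/3)(23.4)(0.651)² = 6.611 kg·m².
τ = F R = (53.0)(0.651) = 34.50 N·m.
Newton's second law for rotation, τ = Iα, gives α = τ/I = 34.50/6.611 = 5.219 rad/s².

α ≈ 5.22 rad/s²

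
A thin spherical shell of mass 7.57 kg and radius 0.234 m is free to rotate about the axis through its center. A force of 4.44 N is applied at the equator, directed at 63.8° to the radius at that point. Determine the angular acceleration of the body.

I = (2/3)MR² = (2/3)(7.57)(0.234)² = 0.2763 kg·m².
Only the tangential component produces torque: τ = F R sinθ = (4.44)(0.234) sin 63.8° = 0.9322 N·m.
Newton's second law for rotation, τ = Iα, gives α = τ/I = 0.9322/0.2763 = 3.373 rad/s².

α ≈ 3.37 rad/s²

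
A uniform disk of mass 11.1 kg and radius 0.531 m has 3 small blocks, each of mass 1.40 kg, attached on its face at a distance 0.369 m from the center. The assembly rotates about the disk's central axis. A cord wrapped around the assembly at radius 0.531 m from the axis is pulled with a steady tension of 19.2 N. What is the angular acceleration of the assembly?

α ≈ 4.77 rad/s²

I_disk = ½MR² = ½(11.1)(0.531)² = 1.565 kg·m².
I_blocks = 3·m·r² = 3(1.40)(0.369)² = 0.5719 kg·m².
Total I = 2.137 kg·m².
τ = F r = (19.2)(0.531) = 10.20 N·m.
α = τ/I = 10.20/2.137 = 4.771 rad/s².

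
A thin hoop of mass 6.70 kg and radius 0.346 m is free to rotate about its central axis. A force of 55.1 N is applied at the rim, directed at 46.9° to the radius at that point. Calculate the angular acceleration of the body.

I = MR² = (6.70)(0.346)² = 0.8021 kg·m².
Only the tangential component produces torque: τ = F R sinθ = (55.1)(0.346) sin 46.9° = 13.92 N·m.
Newton's second law for rotation, τ = Iα, gives α = τ/I = 13.92/0.8021 = 17.35 rad/s².

α ≈ 17.4 rad/s²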